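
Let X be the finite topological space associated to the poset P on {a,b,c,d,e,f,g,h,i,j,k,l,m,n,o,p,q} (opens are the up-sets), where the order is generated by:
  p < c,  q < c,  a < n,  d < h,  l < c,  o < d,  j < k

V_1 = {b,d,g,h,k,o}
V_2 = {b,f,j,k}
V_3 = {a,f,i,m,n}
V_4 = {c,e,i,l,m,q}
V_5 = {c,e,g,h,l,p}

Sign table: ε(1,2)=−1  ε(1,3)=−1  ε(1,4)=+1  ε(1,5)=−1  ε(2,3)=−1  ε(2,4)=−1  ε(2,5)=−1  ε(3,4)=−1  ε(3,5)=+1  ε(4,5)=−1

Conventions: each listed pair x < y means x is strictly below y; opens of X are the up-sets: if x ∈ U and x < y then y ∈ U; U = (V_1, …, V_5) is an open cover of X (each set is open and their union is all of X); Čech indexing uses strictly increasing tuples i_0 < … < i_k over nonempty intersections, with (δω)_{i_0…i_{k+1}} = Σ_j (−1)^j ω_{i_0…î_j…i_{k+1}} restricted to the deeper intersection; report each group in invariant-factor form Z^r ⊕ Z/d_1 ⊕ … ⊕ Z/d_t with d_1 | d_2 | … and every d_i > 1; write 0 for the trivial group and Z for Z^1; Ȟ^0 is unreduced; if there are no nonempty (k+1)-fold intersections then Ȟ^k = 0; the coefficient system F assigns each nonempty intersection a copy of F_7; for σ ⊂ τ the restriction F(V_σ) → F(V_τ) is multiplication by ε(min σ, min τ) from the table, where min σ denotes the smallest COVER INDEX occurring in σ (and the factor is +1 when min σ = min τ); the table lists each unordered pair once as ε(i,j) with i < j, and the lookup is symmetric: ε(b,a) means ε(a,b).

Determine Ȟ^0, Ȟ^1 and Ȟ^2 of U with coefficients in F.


cover nerve:
  V12={b,k} V15={g,h} V23={f} V34={i,m} V45={c,e,l}
C dims 5,5; δ0: rk_F7 5
Ȟ^0: (5−5)−0=0 ⇒ 0
Ȟ^1: (5−0)−5=0 ⇒ 0
Ȟ^2: (0−0)−0=0 ⇒ 0

Ȟ^0 = 0, Ȟ^1 = 0 and Ȟ^2 = 0


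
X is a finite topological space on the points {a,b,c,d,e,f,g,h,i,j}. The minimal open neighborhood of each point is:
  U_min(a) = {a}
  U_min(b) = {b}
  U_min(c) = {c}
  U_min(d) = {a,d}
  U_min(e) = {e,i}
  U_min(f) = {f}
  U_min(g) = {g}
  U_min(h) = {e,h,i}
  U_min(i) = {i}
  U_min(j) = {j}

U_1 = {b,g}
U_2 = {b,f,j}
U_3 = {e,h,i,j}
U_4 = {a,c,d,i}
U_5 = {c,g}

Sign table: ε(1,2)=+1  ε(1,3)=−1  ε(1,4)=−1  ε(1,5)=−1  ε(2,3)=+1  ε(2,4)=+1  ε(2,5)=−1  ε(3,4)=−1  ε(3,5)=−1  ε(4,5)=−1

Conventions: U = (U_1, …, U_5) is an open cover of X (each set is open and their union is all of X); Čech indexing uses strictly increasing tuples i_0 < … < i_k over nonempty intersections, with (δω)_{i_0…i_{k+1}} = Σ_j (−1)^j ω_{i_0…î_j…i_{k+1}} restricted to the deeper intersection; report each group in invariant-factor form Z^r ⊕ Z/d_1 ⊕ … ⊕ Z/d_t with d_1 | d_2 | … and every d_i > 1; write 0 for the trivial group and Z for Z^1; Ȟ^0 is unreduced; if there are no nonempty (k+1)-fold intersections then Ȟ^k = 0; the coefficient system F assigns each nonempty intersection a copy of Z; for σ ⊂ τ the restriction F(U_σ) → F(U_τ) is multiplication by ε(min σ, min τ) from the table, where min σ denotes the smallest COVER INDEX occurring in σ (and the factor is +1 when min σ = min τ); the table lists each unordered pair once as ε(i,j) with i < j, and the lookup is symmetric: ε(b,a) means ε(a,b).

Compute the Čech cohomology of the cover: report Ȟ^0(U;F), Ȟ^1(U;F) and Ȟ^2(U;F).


nerve of the cover:
  U12={b} U15={g} U23={j} U34={i} U45={c}
C dims 5,5; δ0: rk 5, SNF 1^4·2
Ȟ^0 = (5 − 5) − 0 = 0, so Ȟ^0 ≅ 0
Ȟ^1 = (5 − 0) − 5 = 0 plus torsion [2], so Ȟ^1 ≅ Z/2
Ȟ^2 = (0 − 0) − 0 = 0, so Ȟ^2 ≅ 0

Ȟ^0 ≅ 0, Ȟ^1 ≅ Z/2, Ȟ^2 ≅ 0


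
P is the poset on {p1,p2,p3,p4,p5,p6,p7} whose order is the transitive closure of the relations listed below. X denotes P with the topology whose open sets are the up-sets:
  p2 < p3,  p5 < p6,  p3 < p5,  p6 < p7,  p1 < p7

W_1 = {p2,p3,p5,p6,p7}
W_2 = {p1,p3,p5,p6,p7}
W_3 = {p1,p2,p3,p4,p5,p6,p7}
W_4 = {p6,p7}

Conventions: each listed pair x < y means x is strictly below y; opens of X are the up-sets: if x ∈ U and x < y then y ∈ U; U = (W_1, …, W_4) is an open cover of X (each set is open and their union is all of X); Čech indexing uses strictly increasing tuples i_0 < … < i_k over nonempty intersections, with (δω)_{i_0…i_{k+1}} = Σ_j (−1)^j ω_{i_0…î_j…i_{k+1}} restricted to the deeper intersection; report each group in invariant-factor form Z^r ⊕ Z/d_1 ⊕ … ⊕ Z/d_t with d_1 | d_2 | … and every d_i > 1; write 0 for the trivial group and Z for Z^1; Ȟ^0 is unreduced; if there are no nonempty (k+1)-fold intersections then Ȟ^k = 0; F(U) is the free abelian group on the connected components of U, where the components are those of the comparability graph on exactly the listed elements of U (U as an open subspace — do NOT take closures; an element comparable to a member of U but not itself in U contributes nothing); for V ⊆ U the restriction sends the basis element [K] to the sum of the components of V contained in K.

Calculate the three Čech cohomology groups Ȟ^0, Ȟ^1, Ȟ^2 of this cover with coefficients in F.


Ȟ^0(U;F) ≅ Z^2,  Ȟ^1(U;F) ≅ 0,  Ȟ^2(U;F) ≅ 0

nonempty overlaps:
  W12={p3,p5,p6,p7} W13={p2,p3,p5,p6,p7} W14={p6,p7} W23={p1,p3,p5,p6,p7} W24={p6,p7} W34={p6,p7}
  W123={p3,p5,p6,p7} W124={p6,p7} W134={p6,p7} W234={p6,p7}
  W1234={p6,p7}
components per intersection:
  W1: {p2,p3,p5,p6,p7}
  W2: {p1,p3,p5,p6,p7}
  W3: {p1,p2,p3,p5,p6,p7} {p4}
  W4: {p6,p7}
  W12: {p3,p5,p6,p7}
  W13: {p2,p3,p5,p6,p7}
  W14: {p6,p7}
  W23: {p1,p3,p5,p6,p7}
  W24: {p6,p7}
  W34: {p6,p7}
  W123: {p3,p5,p6,p7}
  W124: {p6,p7}
  W134: {p6,p7}
  W234: {p6,p7}
  W1234: {p6,p7}
C dims 5,6,4,1; δ0: rk 3, SNF 1^3; δ1: rk 3, SNF 1^3; δ2: rk 1, SNF 1^1
degree 0: 5−3−0 = 2 → Ȟ^0 ≅ Z^2
degree 1: 6−3−3 = 0 → Ȟ^1 ≅ 0
degree 2: 4−1−3 = 0 → Ȟ^2 ≅ 0


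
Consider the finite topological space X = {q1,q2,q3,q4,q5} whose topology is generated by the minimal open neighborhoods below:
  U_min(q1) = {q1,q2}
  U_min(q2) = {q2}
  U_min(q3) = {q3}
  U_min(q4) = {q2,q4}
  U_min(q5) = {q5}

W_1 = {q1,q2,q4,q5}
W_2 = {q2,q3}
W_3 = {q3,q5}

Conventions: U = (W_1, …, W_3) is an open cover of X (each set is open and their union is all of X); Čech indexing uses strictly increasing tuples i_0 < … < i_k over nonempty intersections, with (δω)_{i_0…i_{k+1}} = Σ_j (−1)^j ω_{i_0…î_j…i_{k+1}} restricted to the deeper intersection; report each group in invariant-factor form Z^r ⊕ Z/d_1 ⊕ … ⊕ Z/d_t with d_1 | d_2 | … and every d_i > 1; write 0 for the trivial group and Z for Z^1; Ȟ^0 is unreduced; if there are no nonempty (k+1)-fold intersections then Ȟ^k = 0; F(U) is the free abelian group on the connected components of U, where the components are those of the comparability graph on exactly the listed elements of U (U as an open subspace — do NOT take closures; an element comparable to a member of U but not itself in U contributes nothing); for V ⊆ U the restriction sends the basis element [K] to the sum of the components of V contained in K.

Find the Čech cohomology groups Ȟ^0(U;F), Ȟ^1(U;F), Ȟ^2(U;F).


Ȟ^0(U;F) ≅ Z^3, Ȟ^1(U;F) ≅ 0 and Ȟ^2(U;F) ≅ 0

nerve of the cover:
  W12={q2} W13={q5} W23={q3}
components per intersection:
  W1: {q1,q2,q4} {q5}
  W2: {q2} {q3}
  W3: {q3} {q5}
  W12: {q2}
  W13: {q5}
  W23: {q3}
C dims 6,3; δ0: rk 3, SNF 1^3
Ȟ^0 = (6 − 3) − 0 = 3, so Ȟ^0 ≅ Z^3
Ȟ^1 = (3 − 0) − 3 = 0, so Ȟ^1 ≅ 0
Ȟ^2 = (0 − 0) − 0 = 0, so Ȟ^2 ≅ 0


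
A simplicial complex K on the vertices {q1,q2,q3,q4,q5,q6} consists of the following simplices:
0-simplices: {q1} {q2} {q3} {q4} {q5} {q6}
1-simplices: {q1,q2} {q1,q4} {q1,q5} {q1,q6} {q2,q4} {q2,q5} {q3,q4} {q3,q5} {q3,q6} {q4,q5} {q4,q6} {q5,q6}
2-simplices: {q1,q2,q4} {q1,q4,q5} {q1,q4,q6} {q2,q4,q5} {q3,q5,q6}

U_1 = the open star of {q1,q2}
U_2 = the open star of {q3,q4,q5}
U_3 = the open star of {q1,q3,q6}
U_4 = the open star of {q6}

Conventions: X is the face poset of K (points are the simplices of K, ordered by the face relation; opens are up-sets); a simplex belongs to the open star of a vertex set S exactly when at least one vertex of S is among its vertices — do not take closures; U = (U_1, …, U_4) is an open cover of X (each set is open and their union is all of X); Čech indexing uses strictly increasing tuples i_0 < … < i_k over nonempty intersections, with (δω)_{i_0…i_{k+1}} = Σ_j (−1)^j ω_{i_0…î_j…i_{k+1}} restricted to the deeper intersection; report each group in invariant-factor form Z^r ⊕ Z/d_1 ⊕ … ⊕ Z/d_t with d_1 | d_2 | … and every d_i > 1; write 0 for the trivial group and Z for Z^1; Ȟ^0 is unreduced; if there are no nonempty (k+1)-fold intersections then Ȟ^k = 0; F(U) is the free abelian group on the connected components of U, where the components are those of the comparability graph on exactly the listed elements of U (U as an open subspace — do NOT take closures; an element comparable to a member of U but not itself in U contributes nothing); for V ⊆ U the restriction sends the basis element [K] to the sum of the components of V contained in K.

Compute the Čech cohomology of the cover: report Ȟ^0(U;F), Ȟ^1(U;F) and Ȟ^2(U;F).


Ȟ^0 = Z; Ȟ^1 = Z; Ȟ^2 = 0

nerve of the cover:
  U1={{q1},{q2},{q1,q2},{q1,q4},{q1,q5},{q1,q6},{q2,q4},{q2,q5},{q1,q2,q4},{q1,q4,q5},{q1,q4,q6},{q2,q4,q5}} U2={{q3},{q4},{q5},{q1,q4},{q1,q5},{q2,q4},{q2,q5},{q3,q4},{q3,q5},{q3,q6},{q4,q5},{q4,q6},{q5,q6},{q1,q2,q4},{q1,q4,q5},{q1,q4,q6},{q2,q4,q5},{q3,q5,q6}} U3={{q1},{q3},{q6},{q1,q2},{q1,q4},{q1,q5},{q1,q6},{q3,q4},{q3,q5},{q3,q6},{q4,q6},{q5,q6},{q1,q2,q4},{q1,q4,q5},{q1,q4,q6},{q3,q5,q6}} U4={{q6},{q1,q6},{q3,q6},{q4,q6},{q5,q6},{q1,q4,q6},{q3,q5,q6}}
  U12={{q1,q4},{q1,q5},{q2,q4},{q2,q5},{q1,q2,q4},{q1,q4,q5},{q1,q4,q6},{q2,q4,q5}} U13={{q1},{q1,q2},{q1,q4},{q1,q5},{q1,q6},{q1,q2,q4},{q1,q4,q5},{q1,q4,q6}} U14={{q1,q6},{q1,q4,q6}} U23={{q3},{q1,q4},{q1,q5},{q3,q4},{q3,q5},{q3,q6},{q4,q6},{q5,q6},{q1,q2,q4},{q1,q4,q5},{q1,q4,q6},{q3,q5,q6}} U24={{q3,q6},{q4,q6},{q5,q6},{q1,q4,q6},{q3,q5,q6}} U34={{q6},{q1,q6},{q3,q6},{q4,q6},{q5,q6},{q1,q4,q6},{q3,q5,q6}}
  U123={{q1,q4},{q1,q5},{q1,q2,q4},{q1,q4,q5},{q1,q4,q6}} U124={{q1,q4,q6}} U134={{q1,q6},{q1,q4,q6}} U234={{q3,q6},{q4,q6},{q5,q6},{q1,q4,q6},{q3,q5,q6}}
  U1234={{q1,q4,q6}}
components per intersection:
  U1: {{q1},{q2},{q1,q2},{q1,q4},{q1,q5},{q1,q6},{q2,q4},{q2,q5},{q1,q2,q4},{q1,q4,q5},{q1,q4,q6},{q2,q4,q5}}
  U2: {{q3},{q4},{q5},{q1,q4},{q1,q5},{q2,q4},{q2,q5},{q3,q4},{q3,q5},{q3,q6},{q4,q5},{q4,q6},{q5,q6},{q1,q2,q4},{q1,q4,q5},{q1,q4,q6},{q2,q4,q5},{q3,q5,q6}}
  U3: {{q1},{q3},{q6},{q1,q2},{q1,q4},{q1,q5},{q1,q6},{q3,q4},{q3,q5},{q3,q6},{q4,q6},{q5,q6},{q1,q2,q4},{q1,q4,q5},{q1,q4,q6},{q3,q5,q6}}
  U4: {{q6},{q1,q6},{q3,q6},{q4,q6},{q5,q6},{q1,q4,q6},{q3,q5,q6}}
  U12: {{q1,q4},{q1,q5},{q2,q4},{q2,q5},{q1,q2,q4},{q1,q4,q5},{q1,q4,q6},{q2,q4,q5}}
  U13: {{q1},{q1,q2},{q1,q4},{q1,q5},{q1,q6},{q1,q2,q4},{q1,q4,q5},{q1,q4,q6}}
  U14: {{q1,q6},{q1,q4,q6}}
  U23: {{q3},{q3,q4},{q3,q5},{q3,q6},{q5,q6},{q3,q5,q6}} {{q1,q4},{q1,q5},{q4,q6},{q1,q2,q4},{q1,q4,q5},{q1,q4,q6}}
  U24: {{q3,q6},{q5,q6},{q3,q5,q6}} {{q4,q6},{q1,q4,q6}}
  U34: {{q6},{q1,q6},{q3,q6},{q4,q6},{q5,q6},{q1,q4,q6},{q3,q5,q6}}
  U123: {{q1,q4},{q1,q5},{q1,q2,q4},{q1,q4,q5},{q1,q4,q6}}
  U124: {{q1,q4,q6}}
  U134: {{q1,q6},{q1,q4,q6}}
  U234: {{q3,q6},{q5,q6},{q3,q5,q6}} {{q4,q6},{q1,q4,q6}}
  U1234: {{q1,q4,q6}}
C dims 4,8,5,1; δ0: rk 3, SNF 1^3; δ1: rk 4, SNF 1^4; δ2: rk 1, SNF 1^1
Ȟ^0 = (4 − 3) − 0 = 1, so Ȟ^0 ≅ Z
Ȟ^1 = (8 − 4) − 3 = 1, so Ȟ^1 ≅ Z
Ȟ^2 = (5 − 1) − 4 = 0, so Ȟ^2 ≅ 0


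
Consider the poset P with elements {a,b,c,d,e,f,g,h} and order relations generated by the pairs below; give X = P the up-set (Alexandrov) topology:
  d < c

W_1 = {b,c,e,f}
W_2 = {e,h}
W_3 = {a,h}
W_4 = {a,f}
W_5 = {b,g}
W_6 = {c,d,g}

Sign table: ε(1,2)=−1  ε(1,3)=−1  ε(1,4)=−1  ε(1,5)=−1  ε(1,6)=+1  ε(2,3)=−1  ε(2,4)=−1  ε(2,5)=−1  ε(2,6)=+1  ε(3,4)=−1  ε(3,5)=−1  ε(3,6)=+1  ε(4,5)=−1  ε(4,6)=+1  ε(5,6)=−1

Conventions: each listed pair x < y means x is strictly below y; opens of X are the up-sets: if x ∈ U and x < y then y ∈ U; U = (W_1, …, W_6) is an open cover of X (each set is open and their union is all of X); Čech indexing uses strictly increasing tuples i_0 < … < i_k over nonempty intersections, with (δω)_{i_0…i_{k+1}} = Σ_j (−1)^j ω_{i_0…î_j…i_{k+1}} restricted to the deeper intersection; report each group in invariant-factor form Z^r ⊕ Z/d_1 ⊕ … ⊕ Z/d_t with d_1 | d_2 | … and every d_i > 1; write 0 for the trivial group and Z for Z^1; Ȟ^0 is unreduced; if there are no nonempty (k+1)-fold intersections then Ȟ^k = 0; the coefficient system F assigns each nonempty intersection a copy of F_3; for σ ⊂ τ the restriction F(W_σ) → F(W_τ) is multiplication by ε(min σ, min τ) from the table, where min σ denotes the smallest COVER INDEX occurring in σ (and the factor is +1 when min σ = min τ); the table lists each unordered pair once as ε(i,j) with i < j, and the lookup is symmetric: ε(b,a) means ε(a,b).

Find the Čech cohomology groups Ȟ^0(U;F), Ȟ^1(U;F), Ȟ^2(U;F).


Ȟ^0 ≅ Z/3; Ȟ^1 ≅ Z/3 ⊕ Z/3; Ȟ^2 ≅ 0

nerve simplices:
  W12={e} W14={f} W15={b} W16={c} W23={h} W34={a} W56={g}
C dims 6,7; δ0: rk_F3 5
degree 0: 6−5−0 = 1 → Ȟ^0 ≅ Z/3
degree 1: 7−0−5 = 2 → Ȟ^1 ≅ Z/3 ⊕ Z/3
degree 2: 0−0−0 = 0 → Ȟ^2 ≅ 0


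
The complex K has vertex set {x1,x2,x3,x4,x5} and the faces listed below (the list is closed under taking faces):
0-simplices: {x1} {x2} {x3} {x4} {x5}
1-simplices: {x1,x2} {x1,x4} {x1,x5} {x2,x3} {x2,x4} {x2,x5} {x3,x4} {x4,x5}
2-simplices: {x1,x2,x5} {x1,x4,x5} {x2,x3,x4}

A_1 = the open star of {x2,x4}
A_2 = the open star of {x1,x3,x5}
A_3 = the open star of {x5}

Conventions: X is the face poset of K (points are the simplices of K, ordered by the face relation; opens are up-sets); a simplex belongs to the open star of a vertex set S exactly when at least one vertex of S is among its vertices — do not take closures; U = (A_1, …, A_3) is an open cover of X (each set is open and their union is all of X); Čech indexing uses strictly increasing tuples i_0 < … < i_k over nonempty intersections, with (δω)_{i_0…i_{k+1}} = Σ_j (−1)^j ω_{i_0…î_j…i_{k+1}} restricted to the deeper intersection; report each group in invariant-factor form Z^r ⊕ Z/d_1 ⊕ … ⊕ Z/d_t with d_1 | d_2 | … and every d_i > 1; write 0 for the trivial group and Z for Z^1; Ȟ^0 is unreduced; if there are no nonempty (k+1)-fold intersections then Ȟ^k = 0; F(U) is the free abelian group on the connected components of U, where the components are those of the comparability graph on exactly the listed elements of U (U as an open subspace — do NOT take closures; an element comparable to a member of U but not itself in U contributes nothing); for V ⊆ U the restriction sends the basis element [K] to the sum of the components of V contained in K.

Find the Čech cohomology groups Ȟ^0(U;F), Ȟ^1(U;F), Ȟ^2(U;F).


Ȟ^0 ≅ Z, Ȟ^1 ≅ Z and Ȟ^2 ≅ 0

cover nerve:
  A1={{x2},{x4},{x1,x2},{x1,x4},{x2,x3},{x2,x4},{x2,x5},{x3,x4},{x4,x5},{x1,x2,x5},{x1,x4,x5},{x2,x3,x4}} A2={{x1},{x3},{x5},{x1,x2},{x1,x4},{x1,x5},{x2,x3},{x2,x5},{x3,x4},{x4,x5},{x1,x2,x5},{x1,x4,x5},{x2,x3,x4}} A3={{x5},{x1,x5},{x2,x5},{x4,x5},{x1,x2,x5},{x1,x4,x5}}
  A12={{x1,x2},{x1,x4},{x2,x3},{x2,x5},{x3,x4},{x4,x5},{x1,x2,x5},{x1,x4,x5},{x2,x3,x4}} A13={{x2,x5},{x4,x5},{x1,x2,x5},{x1,x4,x5}} A23={{x5},{x1,x5},{x2,x5},{x4,x5},{x1,x2,x5},{x1,x4,x5}}
  A123={{x2,x5},{x4,x5},{x1,x2,x5},{x1,x4,x5}}
components per intersection:
  A1: {{x2},{x4},{x1,x2},{x1,x4},{x2,x3},{x2,x4},{x2,x5},{x3,x4},{x4,x5},{x1,x2,x5},{x1,x4,x5},{x2,x3,x4}}
  A2: {{x1},{x5},{x1,x2},{x1,x4},{x1,x5},{x2,x5},{x4,x5},{x1,x2,x5},{x1,x4,x5}} {{x3},{x2,x3},{x3,x4},{x2,x3,x4}}
  A3: {{x5},{x1,x5},{x2,x5},{x4,x5},{x1,x2,x5},{x1,x4,x5}}
  A12: {{x1,x2},{x2,x5},{x1,x2,x5}} {{x1,x4},{x4,x5},{x1,x4,x5}} {{x2,x3},{x3,x4},{x2,x3,x4}}
  A13: {{x2,x5},{x1,x2,x5}} {{x4,x5},{x1,x4,x5}}
  A23: {{x5},{x1,x5},{x2,x5},{x4,x5},{x1,x2,x5},{x1,x4,x5}}
  A123: {{x2,x5},{x1,x2,x5}} {{x4,x5},{x1,x4,x5}}
C dims 4,6,2; δ0: rk 3, SNF 1^3; δ1: rk 2, SNF 1^2
Ȟ^0: (4−3)−0=1 ⇒ Z
Ȟ^1: (6−2)−3=1 ⇒ Z
Ȟ^2: (2−0)−2=0 ⇒ 0


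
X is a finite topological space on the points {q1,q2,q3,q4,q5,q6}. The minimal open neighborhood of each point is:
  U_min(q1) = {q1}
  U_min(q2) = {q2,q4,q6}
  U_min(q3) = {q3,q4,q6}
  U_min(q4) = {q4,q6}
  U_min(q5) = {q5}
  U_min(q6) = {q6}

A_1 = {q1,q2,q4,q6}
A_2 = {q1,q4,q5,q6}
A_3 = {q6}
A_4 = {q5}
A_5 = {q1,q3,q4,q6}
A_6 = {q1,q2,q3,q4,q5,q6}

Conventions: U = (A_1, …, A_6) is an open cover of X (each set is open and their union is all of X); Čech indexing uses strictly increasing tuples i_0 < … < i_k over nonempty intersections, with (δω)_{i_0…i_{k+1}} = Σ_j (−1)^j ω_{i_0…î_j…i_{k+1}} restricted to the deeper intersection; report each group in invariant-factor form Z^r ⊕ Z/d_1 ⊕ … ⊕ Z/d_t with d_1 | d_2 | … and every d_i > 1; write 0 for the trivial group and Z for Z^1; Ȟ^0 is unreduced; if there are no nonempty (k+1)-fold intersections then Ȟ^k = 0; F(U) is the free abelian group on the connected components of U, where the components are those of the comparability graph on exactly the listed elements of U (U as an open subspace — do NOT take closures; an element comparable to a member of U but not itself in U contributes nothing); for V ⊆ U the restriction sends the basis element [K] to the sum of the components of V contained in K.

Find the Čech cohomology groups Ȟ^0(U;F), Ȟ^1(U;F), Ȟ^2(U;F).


Ȟ^0 ≅ Z^3,  Ȟ^1 ≅ 0,  Ȟ^2 ≅ 0

cover nerve:
  A12={q1,q4,q6} A13={q6} A15={q1,q4,q6} A16={q1,q2,q4,q6} A23={q6} A24={q5} A25={q1,q4,q6} A26={q1,q4,q5,q6} A35={q6} A36={q6} A46={q5} A56={q1,q3,q4,q6}
  A123={q6} A125={q1,q4,q6} A126={q1,q4,q6} A135={q6} A136={q6} A156={q1,q4,q6} A235={q6} A236={q6} A246={q5} A256={q1,q4,q6} A356={q6}
  A1235={q6} A1236={q6} A1256={q1,q4,q6} A1356={q6} A2356={q6}
  A12356={q6}
components per intersection:
  A1: {q1} {q2,q4,q6}
  A2: {q1} {q4,q6} {q5}
  A3: {q6}
  A4: {q5}
  A5: {q1} {q3,q4,q6}
  A6: {q1} {q2,q3,q4,q6} {q5}
  A12: {q1} {q4,q6}
  A13: {q6}
  A15: {q1} {q4,q6}
  A16: {q1} {q2,q4,q6}
  A23: {q6}
  A24: {q5}
  A25: {q1} {q4,q6}
  A26: {q1} {q4,q6} {q5}
  A35: {q6}
  A36: {q6}
  A46: {q5}
  A56: {q1} {q3,q4,q6}
  A123: {q6}
  A125: {q1} {q4,q6}
  A126: {q1} {q4,q6}
  A135: {q6}
  A136: {q6}
  A156: {q1} {q4,q6}
  A235: {q6}
  A236: {q6}
  A246: {q5}
  A256: {q1} {q4,q6}
  A356: {q6}
  A1235: {q6}
  A1236: {q6}
  A1256: {q1} {q4,q6}
  A1356: {q6}
  A2356: {q6}
  A12356: {q6}
C dims 12,19,15,6; δ0: rk 9, SNF 1^9; δ1: rk 10, SNF 1^10; δ2: rk 5, SNF 1^5
Ȟ^0: (12−9)−0=3 ⇒ Z^3
Ȟ^1: (19−10)−9=0 ⇒ 0
Ȟ^2: (15−5)−10=0 ⇒ 0


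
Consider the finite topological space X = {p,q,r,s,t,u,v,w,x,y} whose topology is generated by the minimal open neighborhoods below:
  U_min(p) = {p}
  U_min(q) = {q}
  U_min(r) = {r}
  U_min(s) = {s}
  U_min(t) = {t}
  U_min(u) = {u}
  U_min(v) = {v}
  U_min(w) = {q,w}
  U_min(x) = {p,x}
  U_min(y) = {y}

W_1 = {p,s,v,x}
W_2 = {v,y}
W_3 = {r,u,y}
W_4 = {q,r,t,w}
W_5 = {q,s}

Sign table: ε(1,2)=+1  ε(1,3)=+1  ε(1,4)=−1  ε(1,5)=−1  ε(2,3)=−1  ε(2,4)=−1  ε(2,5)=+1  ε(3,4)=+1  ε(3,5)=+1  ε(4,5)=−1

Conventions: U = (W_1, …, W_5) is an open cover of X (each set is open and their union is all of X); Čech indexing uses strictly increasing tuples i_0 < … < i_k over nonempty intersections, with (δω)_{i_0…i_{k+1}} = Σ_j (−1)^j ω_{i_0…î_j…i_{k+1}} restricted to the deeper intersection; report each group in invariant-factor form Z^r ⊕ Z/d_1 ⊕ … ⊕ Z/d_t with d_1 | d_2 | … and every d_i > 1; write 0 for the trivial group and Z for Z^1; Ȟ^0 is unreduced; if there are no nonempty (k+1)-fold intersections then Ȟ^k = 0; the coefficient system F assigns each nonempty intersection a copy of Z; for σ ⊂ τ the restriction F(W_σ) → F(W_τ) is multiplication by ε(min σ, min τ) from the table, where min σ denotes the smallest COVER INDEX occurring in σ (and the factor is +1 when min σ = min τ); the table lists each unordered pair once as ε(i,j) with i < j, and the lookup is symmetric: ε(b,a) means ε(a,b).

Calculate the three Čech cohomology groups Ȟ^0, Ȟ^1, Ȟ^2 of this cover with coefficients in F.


Ȟ^0(U;F) ≅ 0,  Ȟ^1(U;F) ≅ Z/2,  Ȟ^2(U;F) ≅ 0

cover nerve:
  W12={v} W15={s} W23={y} W34={r} W45={q}
C dims 5,5; δ0: rk 5, SNF 1^4·2
Ȟ^0: (5−5)−0=0 ⇒ 0
Ȟ^1: (5−0)−5=0 plus torsion [2] ⇒ Z/2
Ȟ^2: (0−0)−0=0 ⇒ 0


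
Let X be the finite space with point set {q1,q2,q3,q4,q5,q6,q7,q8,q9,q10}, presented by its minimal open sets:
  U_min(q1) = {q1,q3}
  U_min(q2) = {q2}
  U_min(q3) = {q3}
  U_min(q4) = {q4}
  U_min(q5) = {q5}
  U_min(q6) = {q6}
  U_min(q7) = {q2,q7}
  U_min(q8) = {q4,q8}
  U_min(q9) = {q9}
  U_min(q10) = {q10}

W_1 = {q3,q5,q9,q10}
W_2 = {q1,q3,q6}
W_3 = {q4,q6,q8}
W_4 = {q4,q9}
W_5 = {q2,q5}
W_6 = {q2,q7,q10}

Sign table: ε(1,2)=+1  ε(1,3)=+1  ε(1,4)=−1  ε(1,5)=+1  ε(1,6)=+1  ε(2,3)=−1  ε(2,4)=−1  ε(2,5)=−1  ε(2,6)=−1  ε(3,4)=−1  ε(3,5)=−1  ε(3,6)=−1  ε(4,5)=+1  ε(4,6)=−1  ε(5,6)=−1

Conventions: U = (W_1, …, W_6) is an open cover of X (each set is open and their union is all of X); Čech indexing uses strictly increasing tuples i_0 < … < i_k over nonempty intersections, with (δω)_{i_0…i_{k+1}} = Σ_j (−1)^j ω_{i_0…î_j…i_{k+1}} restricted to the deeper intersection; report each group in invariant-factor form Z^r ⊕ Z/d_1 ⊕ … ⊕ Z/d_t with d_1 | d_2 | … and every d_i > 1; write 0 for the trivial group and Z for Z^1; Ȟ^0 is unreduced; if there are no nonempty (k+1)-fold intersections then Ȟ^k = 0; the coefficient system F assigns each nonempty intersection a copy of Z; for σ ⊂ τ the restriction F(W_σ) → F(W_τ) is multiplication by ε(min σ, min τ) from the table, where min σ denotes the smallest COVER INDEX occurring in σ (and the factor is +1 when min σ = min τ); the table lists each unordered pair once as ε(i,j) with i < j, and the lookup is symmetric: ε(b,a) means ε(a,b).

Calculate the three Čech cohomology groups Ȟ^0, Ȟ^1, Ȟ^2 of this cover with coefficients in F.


Ȟ^0 ≅ 0, Ȟ^1 ≅ Z ⊕ Z/2 and Ȟ^2 ≅ 0

nerve of the cover:
  W12={q3} W14={q9} W15={q5} W16={q10} W23={q6} W34={q4} W56={q2}
C dims 6,7; δ0: rk 6, SNF 1^5·2
Ȟ^0 = (6 − 6) − 0 = 0, so Ȟ^0 ≅ 0
Ȟ^1 = (7 − 0) − 6 = 1 plus torsion [2], so Ȟ^1 ≅ Z ⊕ Z/2
Ȟ^2 = (0 − 0) − 0 = 0, so Ȟ^2 ≅ 0


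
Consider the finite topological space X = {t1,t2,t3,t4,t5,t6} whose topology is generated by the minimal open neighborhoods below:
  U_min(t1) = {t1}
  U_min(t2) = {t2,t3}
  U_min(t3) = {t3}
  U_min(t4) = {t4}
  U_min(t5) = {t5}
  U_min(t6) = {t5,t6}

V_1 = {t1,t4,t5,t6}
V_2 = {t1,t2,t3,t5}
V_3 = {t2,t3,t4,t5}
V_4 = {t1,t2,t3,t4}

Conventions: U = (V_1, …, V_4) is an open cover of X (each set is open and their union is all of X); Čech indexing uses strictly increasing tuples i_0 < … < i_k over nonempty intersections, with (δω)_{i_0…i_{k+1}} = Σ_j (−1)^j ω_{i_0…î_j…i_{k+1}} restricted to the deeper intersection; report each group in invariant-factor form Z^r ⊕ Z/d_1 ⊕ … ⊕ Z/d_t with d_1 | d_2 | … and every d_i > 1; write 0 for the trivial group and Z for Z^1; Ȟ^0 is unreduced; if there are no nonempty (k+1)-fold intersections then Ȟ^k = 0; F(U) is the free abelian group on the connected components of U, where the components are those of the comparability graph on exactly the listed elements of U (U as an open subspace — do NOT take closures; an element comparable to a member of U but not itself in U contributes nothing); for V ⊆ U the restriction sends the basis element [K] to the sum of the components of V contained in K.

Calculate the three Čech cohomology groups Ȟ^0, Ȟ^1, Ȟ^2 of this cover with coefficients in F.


Ȟ^0(U;F) ≅ Z^4, Ȟ^1(U;F) ≅ 0, Ȟ^2(U;F) ≅ 0

intersection data:
  V12={t1,t5} V13={t4,t5} V14={t1,t4} V23={t2,t3,t5} V24={t1,t2,t3} V34={t2,t3,t4}
  V123={t5} V124={t1} V134={t4} V234={t2,t3}
components per intersection:
  V1: {t1} {t4} {t5,t6}
  V2: {t1} {t2,t3} {t5}
  V3: {t2,t3} {t4} {t5}
  V4: {t1} {t2,t3} {t4}
  V12: {t1} {t5}
  V13: {t4} {t5}
  V14: {t1} {t4}
  V23: {t2,t3} {t5}
  V24: {t1} {t2,t3}
  V34: {t2,t3} {t4}
  V123: {t5}
  V124: {t1}
  V134: {t4}
  V234: {t2,t3}
C dims 12,12,4; δ0: rk 8, SNF 1^8; δ1: rk 4, SNF 1^4
Ȟ^0 = (12 − 8) − 0 = 4, so Ȟ^0 ≅ Z^4
Ȟ^1 = (12 − 4) − 8 = 0, so Ȟ^1 ≅ 0
Ȟ^2 = (4 − 0) − 4 = 0, so Ȟ^2 ≅ 0


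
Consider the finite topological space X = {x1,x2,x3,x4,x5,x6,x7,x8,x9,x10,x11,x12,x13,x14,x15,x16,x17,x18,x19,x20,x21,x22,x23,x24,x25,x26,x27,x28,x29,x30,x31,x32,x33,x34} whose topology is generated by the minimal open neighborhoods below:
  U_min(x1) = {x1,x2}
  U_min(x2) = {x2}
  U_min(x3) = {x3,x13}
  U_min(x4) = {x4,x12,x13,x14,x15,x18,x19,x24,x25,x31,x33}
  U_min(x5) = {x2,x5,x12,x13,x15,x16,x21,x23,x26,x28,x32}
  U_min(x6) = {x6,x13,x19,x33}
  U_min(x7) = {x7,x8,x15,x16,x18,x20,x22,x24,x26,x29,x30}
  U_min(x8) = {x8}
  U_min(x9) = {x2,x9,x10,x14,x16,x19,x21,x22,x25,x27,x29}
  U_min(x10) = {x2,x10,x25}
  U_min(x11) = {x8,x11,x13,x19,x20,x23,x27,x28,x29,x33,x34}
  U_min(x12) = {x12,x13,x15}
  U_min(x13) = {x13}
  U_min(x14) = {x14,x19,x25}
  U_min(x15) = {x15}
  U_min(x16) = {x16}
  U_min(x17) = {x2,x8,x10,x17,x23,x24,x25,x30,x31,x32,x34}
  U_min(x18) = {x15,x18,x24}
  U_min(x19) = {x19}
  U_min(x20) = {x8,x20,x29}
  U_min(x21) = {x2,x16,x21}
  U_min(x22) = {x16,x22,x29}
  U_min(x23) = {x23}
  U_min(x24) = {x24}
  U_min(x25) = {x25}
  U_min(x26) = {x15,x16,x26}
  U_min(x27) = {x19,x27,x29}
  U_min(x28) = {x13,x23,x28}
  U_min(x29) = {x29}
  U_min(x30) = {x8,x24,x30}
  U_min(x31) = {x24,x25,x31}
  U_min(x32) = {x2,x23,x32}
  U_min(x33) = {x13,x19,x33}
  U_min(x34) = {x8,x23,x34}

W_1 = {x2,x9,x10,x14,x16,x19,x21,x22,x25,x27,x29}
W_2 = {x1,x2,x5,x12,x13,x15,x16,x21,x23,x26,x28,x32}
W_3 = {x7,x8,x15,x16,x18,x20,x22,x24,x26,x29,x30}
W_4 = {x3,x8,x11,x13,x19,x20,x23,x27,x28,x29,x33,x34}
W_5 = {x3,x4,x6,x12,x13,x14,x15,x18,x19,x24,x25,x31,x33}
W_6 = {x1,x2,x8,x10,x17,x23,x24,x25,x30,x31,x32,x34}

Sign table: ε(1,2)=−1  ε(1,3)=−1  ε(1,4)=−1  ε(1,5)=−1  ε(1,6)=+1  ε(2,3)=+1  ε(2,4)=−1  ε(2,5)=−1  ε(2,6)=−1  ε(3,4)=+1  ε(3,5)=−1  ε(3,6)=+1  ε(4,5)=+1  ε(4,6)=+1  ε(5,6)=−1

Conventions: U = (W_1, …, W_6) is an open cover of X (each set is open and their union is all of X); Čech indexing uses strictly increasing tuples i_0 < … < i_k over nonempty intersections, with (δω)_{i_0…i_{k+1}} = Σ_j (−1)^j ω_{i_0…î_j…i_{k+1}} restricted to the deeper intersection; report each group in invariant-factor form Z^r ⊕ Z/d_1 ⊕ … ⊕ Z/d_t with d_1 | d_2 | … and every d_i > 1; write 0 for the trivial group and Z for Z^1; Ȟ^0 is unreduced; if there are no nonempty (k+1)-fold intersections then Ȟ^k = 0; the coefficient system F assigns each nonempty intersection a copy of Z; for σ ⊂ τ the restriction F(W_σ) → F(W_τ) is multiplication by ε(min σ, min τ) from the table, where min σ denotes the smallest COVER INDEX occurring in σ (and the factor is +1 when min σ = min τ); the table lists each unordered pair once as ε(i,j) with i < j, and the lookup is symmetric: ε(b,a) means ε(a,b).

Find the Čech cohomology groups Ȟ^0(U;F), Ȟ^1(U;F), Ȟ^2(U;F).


nonempty intersections:
  W12={x2,x16,x21} W13={x16,x22,x29} W14={x19,x27,x29} W15={x14,x19,x25} W16={x2,x10,x25} W23={x15,x16,x26} W24={x13,x23,x28} W25={x12,x13,x15} W26={x1,x2,x23,x32} W34={x8,x20,x29} W35={x15,x18,x24} W36={x8,x24,x30} W45={x3,x13,x19,x33} W46={x8,x23,x34} W56={x24,x25,x31}
  W123={x16} W126={x2} W134={x29} W145={x19} W156={x25} W235={x15} W245={x13} W246={x23} W346={x8} W356={x24}
C dims 6,15,10; δ0: rk 6, SNF 1^5·2; δ1: rk 9, SNF 1^9
Ȟ^0: (6−6)−0=0 ⇒ 0
Ȟ^1: (15−9)−6=0 plus torsion [2] ⇒ Z/2
Ȟ^2: (10−0)−9=1 ⇒ Z

Ȟ^0(U;F) ≅ 0,  Ȟ^1(U;F) ≅ Z/2,  Ȟ^2(U;F) ≅ Z


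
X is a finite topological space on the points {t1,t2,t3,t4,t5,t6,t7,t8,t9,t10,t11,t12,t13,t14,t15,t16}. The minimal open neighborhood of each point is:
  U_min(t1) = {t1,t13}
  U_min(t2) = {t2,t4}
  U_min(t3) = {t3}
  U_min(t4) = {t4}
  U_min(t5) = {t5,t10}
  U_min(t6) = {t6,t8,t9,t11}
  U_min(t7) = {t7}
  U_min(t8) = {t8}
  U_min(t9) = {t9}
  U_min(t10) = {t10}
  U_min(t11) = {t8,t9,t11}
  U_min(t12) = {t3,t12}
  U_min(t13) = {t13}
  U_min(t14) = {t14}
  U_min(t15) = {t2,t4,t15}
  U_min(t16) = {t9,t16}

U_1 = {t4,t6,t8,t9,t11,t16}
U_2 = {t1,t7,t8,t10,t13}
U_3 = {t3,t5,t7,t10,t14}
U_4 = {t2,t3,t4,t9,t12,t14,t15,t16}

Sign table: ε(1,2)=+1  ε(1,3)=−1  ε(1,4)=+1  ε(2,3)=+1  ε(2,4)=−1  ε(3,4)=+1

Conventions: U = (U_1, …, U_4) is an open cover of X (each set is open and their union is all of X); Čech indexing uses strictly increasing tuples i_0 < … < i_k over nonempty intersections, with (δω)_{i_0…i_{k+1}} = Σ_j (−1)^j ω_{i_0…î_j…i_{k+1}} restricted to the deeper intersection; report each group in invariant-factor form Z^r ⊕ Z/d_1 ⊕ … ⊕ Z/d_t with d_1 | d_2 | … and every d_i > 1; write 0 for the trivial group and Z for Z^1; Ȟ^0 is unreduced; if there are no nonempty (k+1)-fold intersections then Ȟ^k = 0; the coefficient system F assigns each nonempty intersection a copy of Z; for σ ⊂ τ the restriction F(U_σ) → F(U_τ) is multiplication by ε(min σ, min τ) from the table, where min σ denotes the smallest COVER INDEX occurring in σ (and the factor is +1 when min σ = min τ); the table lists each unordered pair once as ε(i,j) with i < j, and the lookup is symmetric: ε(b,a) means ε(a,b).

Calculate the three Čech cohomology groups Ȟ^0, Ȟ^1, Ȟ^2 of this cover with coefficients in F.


nerve simplices:
  U12={t8} U14={t4,t9,t16} U23={t7,t10} U34={t3,t14}
C dims 4,4; δ0: rk 3, SNF 1^3
degree 0: 4−3−0 = 1 → Ȟ^0 ≅ Z
degree 1: 4−0−3 = 1 → Ȟ^1 ≅ Z
degree 2: 0−0−0 = 0 → Ȟ^2 ≅ 0

Ȟ^0 ≅ Z, Ȟ^1 ≅ Z and Ȟ^2 ≅ 0


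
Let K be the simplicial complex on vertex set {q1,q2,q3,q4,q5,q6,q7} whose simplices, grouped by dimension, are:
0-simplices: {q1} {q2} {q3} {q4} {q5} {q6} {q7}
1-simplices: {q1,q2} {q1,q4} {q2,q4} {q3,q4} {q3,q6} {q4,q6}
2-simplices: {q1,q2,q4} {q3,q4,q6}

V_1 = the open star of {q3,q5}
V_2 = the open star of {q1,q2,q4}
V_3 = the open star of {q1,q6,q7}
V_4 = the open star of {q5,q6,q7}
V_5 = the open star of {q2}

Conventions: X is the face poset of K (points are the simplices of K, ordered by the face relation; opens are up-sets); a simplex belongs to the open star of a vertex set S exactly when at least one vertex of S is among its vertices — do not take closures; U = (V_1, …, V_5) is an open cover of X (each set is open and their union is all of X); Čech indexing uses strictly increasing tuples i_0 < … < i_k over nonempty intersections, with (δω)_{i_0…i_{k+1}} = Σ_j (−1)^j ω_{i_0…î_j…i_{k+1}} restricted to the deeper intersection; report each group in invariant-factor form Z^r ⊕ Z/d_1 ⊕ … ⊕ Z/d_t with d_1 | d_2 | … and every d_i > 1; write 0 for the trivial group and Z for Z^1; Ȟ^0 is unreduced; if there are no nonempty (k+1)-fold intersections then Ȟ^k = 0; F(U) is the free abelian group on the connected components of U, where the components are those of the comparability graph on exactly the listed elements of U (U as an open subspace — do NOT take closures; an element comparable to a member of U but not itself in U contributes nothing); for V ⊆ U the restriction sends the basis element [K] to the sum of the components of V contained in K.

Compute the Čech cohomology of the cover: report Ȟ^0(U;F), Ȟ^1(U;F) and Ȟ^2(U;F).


nonempty intersections:
  V1={{q3},{q5},{q3,q4},{q3,q6},{q3,q4,q6}} V2={{q1},{q2},{q4},{q1,q2},{q1,q4},{q2,q4},{q3,q4},{q4,q6},{q1,q2,q4},{q3,q4,q6}} V3={{q1},{q6},{q7},{q1,q2},{q1,q4},{q3,q6},{q4,q6},{q1,q2,q4},{q3,q4,q6}} V4={{q5},{q6},{q7},{q3,q6},{q4,q6},{q3,q4,q6}} V5={{q2},{q1,q2},{q2,q4},{q1,q2,q4}}
  V12={{q3,q4},{q3,q4,q6}} V13={{q3,q6},{q3,q4,q6}} V14={{q5},{q3,q6},{q3,q4,q6}} V23={{q1},{q1,q2},{q1,q4},{q4,q6},{q1,q2,q4},{q3,q4,q6}} V24={{q4,q6},{q3,q4,q6}} V25={{q2},{q1,q2},{q2,q4},{q1,q2,q4}} V34={{q6},{q7},{q3,q6},{q4,q6},{q3,q4,q6}} V35={{q1,q2},{q1,q2,q4}}
  V123={{q3,q4,q6}} V124={{q3,q4,q6}} V134={{q3,q6},{q3,q4,q6}} V234={{q4,q6},{q3,q4,q6}} V235={{q1,q2},{q1,q2,q4}}
  V1234={{q3,q4,q6}}
components per intersection:
  V1: {{q3},{q3,q4},{q3,q6},{q3,q4,q6}} {{q5}}
  V2: {{q1},{q2},{q4},{q1,q2},{q1,q4},{q2,q4},{q3,q4},{q4,q6},{q1,q2,q4},{q3,q4,q6}}
  V3: {{q1},{q1,q2},{q1,q4},{q1,q2,q4}} {{q6},{q3,q6},{q4,q6},{q3,q4,q6}} {{q7}}
  V4: {{q5}} {{q6},{q3,q6},{q4,q6},{q3,q4,q6}} {{q7}}
  V5: {{q2},{q1,q2},{q2,q4},{q1,q2,q4}}
  V12: {{q3,q4},{q3,q4,q6}}
  V13: {{q3,q6},{q3,q4,q6}}
  V14: {{q5}} {{q3,q6},{q3,q4,q6}}
  V23: {{q1},{q1,q2},{q1,q4},{q1,q2,q4}} {{q4,q6},{q3,q4,q6}}
  V24: {{q4,q6},{q3,q4,q6}}
  V25: {{q2},{q1,q2},{q2,q4},{q1,q2,q4}}
  V34: {{q6},{q3,q6},{q4,q6},{q3,q4,q6}} {{q7}}
  V35: {{q1,q2},{q1,q2,q4}}
  V123: {{q3,q4,q6}}
  V124: {{q3,q4,q6}}
  V134: {{q3,q6},{q3,q4,q6}}
  V234: {{q4,q6},{q3,q4,q6}}
  V235: {{q1,q2},{q1,q2,q4}}
  V1234: {{q3,q4,q6}}
C dims 10,11,5,1; δ0: rk 7, SNF 1^7; δ1: rk 4, SNF 1^4; δ2: rk 1, SNF 1^1
Ȟ^0: (10−7)−0=3 ⇒ Z^3
Ȟ^1: (11−4)−7=0 ⇒ 0
Ȟ^2: (5−1)−4=0 ⇒ 0

Ȟ^0 ≅ Z^3, Ȟ^1 ≅ 0, Ȟ^2 ≅ 0


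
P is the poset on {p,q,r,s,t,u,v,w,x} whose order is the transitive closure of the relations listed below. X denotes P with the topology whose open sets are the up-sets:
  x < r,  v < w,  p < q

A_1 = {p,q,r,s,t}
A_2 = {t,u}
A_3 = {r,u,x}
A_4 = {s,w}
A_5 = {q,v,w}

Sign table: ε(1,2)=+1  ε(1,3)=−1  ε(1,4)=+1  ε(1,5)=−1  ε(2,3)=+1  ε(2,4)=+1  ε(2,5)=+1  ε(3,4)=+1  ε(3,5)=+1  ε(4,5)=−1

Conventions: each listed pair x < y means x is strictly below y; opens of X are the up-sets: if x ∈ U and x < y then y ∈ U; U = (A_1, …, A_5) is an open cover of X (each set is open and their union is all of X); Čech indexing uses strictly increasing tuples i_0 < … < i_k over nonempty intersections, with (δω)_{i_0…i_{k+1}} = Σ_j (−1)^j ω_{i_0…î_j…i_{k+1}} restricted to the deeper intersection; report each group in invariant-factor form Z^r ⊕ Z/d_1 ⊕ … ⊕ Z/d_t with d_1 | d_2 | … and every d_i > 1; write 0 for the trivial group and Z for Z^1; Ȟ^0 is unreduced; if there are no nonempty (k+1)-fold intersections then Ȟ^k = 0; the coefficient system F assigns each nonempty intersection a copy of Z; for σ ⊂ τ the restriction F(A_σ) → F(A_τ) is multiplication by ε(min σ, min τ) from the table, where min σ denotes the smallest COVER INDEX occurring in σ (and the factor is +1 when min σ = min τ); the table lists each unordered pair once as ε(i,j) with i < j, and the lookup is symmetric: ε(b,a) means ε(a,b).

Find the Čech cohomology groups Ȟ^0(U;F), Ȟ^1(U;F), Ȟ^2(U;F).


Ȟ^0(U;F) ≅ 0,  Ȟ^1(U;F) ≅ Z ⊕ Z/2,  Ȟ^2(U;F) ≅ 0

nerve simplices:
  A12={t} A13={r} A14={s} A15={q} A23={u} A45={w}
C dims 5,6; δ0: rk 5, SNF 1^4·2
degree 0: 5−5−0 = 0 → Ȟ^0 ≅ 0
degree 1: 6−0−5 = 1 plus torsion [2] → Ȟ^1 ≅ Z ⊕ Z/2
degree 2: 0−0−0 = 0 → Ȟ^2 ≅ 0


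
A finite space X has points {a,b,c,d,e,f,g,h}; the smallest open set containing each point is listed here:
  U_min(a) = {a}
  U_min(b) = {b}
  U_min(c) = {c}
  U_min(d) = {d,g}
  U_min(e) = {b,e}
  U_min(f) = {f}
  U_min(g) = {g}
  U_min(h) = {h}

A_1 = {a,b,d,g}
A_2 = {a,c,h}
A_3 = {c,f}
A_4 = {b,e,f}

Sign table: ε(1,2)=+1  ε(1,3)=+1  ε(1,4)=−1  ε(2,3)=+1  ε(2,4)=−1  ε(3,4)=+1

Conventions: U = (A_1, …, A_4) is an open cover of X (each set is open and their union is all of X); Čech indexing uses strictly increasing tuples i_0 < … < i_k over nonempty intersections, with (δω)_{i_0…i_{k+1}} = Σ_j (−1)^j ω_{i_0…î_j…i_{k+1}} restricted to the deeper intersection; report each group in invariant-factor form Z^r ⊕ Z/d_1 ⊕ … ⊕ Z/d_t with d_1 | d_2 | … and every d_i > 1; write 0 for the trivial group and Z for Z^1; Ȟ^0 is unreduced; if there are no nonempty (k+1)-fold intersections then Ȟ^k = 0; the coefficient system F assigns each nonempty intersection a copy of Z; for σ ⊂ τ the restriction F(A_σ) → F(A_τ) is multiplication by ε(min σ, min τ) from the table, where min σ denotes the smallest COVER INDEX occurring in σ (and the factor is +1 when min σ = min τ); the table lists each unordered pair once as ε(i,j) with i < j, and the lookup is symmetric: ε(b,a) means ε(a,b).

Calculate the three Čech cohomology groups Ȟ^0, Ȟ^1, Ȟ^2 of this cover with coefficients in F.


cover nerve:
  A12={a} A14={b} A23={c} A34={f}
C dims 4,4; δ0: rk 4, SNF 1^3·2
Ȟ^0: (4−4)−0=0 ⇒ 0
Ȟ^1: (4−0)−4=0 plus torsion [2] ⇒ Z/2
Ȟ^2: (0−0)−0=0 ⇒ 0

Ȟ^0 ≅ 0, Ȟ^1 ≅ Z/2 and Ȟ^2 ≅ 0


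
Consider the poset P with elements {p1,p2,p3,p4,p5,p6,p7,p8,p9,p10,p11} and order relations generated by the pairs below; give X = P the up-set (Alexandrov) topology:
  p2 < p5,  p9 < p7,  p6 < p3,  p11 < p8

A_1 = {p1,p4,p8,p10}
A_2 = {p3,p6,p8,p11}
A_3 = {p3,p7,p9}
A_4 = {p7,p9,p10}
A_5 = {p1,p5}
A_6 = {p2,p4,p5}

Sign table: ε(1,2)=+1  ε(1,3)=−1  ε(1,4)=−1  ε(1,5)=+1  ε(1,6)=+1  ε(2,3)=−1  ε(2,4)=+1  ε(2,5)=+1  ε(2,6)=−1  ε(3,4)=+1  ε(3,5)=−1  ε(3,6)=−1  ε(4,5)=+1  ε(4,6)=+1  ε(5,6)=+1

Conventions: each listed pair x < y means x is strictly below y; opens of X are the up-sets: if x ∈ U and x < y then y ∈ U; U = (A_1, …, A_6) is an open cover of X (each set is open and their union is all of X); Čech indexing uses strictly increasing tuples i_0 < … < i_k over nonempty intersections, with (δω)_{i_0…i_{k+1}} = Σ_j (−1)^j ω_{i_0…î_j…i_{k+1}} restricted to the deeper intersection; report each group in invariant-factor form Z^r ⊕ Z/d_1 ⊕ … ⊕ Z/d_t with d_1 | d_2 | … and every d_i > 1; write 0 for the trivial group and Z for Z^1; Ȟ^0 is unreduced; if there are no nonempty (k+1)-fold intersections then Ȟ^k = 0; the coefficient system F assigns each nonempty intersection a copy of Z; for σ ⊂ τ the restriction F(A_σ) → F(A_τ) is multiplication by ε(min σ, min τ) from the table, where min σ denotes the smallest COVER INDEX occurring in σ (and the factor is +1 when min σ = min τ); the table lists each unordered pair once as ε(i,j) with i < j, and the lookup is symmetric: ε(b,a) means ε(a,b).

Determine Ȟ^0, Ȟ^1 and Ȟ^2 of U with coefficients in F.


nerve of the cover:
  A12={p8} A14={p10} A15={p1} A16={p4} A23={p3} A34={p7,p9} A56={p5}
C dims 6,7; δ0: rk 5, SNF 1^5
Ȟ^0 = (6 − 5) − 0 = 1, so Ȟ^0 ≅ Z
Ȟ^1 = (7 − 0) − 5 = 2, so Ȟ^1 ≅ Z^2
Ȟ^2 = (0 − 0) − 0 = 0, so Ȟ^2 ≅ 0

Ȟ^0 ≅ Z; Ȟ^1 ≅ Z^2; Ȟ^2 ≅ 0


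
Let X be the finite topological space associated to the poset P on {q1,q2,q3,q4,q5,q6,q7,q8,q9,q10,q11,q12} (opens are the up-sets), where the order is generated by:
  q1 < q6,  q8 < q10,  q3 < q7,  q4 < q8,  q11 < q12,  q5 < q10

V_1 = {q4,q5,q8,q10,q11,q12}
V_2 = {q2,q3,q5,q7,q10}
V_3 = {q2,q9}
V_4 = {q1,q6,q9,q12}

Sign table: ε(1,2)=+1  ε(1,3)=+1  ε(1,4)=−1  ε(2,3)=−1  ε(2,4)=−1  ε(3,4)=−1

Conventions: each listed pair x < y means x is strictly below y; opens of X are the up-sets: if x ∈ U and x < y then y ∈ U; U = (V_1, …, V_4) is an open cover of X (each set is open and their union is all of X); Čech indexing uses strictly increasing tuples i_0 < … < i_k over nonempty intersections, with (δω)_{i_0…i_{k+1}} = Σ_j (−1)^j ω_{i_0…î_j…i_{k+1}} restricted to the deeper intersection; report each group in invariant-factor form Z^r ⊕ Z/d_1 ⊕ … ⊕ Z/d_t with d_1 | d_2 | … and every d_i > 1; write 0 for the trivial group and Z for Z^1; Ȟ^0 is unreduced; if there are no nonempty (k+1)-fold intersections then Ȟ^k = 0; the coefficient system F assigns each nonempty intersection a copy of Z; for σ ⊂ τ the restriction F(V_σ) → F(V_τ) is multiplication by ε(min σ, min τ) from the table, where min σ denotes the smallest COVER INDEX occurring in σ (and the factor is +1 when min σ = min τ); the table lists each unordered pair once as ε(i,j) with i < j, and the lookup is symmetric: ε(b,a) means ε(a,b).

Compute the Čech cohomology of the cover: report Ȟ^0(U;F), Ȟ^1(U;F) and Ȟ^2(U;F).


nerve simplices:
  V12={q5,q10} V14={q12} V23={q2} V34={q9}
C dims 4,4; δ0: rk 4, SNF 1^3·2
degree 0: 4−4−0 = 0 → Ȟ^0 ≅ 0
degree 1: 4−0−4 = 0 plus torsion [2] → Ȟ^1 ≅ Z/2
degree 2: 0−0−0 = 0 → Ȟ^2 ≅ 0

Ȟ^0 ≅ 0, Ȟ^1 ≅ Z/2, Ȟ^2 ≅ 0
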